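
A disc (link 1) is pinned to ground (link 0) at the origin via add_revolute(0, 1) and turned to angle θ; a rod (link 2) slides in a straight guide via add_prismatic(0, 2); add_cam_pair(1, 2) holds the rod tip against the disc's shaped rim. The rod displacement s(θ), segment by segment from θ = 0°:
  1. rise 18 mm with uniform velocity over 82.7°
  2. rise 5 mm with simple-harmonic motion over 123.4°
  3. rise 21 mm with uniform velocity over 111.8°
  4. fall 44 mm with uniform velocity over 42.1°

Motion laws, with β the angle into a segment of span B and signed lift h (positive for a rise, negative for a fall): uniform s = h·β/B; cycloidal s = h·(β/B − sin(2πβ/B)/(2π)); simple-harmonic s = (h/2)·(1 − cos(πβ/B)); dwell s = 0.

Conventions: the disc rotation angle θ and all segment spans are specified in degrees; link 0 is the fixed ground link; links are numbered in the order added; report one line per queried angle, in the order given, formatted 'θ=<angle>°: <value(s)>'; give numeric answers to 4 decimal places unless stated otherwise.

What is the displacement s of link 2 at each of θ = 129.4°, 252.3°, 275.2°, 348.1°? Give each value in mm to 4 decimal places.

segment 1 (0° to 82.7°, uniform, h = 18) is passed completely: s = 0.0000 + (18) = 18.0000
θ = 129.4° falls in segment 2 (82.7° to 206.1°, simple-harmonic, h = 5): β = 129.4 − 82.7 = 46.7°, B = 123.4°; Δs = 5/2·(1 − cos(π·0.3784)) = 1.5683; s = 18.0000 + 1.5683 = 19.5683
segment 2 (82.7° to 206.1°, simple-harmonic, h = 5) is passed completely: s = 18.0000 + (5) = 23.0000
θ = 252.3° falls in segment 3 (206.1° to 317.9°, uniform, h = 21): β = 252.3 − 206.1 = 46.2°, B = 111.8°; Δs = 21·46.2/111.8 = 8.6780; s = 23.0000 + 8.6780 = 31.6780
θ = 275.2° falls in segment 3 (206.1° to 317.9°, uniform, h = 21): β = 275.2 − 206.1 = 69.1°, B = 111.8°; Δs = 21·69.1/111.8 = 12.9794; s = 23.0000 + 12.9794 = 35.9794
segment 3 (206.1° to 317.9°, uniform, h = 21) is passed completely: s = 23.0000 + (21) = 44.0000
θ = 348.1° falls in segment 4 (317.9° to 360°, uniform, h = -44): β = 348.1 − 317.9 = 30.2°, B = 42.1°; Δs = -44·30.2/42.1 = -31.5629; s = 44.0000 − 31.5629 = 12.4371

θ=129.4°: 19.5683
θ=252.3°: 31.6780
θ=275.2°: 35.9794
θ=348.1°: 12.4371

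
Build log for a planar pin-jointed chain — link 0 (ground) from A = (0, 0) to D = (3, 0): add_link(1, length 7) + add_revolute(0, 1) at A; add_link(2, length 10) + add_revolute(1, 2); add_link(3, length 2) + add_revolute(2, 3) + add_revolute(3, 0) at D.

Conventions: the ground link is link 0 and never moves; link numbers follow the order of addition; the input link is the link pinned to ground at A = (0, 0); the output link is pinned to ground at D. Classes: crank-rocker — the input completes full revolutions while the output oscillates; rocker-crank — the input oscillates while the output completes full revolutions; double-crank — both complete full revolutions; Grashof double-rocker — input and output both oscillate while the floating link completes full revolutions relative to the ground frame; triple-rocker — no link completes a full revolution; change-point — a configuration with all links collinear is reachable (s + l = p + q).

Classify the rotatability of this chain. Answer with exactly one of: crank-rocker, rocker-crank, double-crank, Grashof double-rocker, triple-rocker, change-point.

lengths: ground=3, input=7, coupler=10, output=2
sorted: s=2 (shortest), l=10 (longest), p+q=10
s + l = 12 vs p + q = 10
s + l > p + q → non-Grashof → no link fully rotates → triple-rocker

triple-rocker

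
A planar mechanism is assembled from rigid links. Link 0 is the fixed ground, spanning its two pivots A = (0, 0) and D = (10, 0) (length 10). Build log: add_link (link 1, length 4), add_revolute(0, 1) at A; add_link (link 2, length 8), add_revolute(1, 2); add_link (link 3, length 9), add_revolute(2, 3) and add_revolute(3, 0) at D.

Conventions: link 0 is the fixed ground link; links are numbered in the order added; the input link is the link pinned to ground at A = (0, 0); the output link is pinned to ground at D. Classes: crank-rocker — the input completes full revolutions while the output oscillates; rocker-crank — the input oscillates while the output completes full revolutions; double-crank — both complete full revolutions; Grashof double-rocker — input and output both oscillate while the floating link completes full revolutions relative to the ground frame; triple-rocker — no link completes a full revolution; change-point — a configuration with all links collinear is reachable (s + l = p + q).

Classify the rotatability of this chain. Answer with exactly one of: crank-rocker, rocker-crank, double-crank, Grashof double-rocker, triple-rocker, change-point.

lengths: ground=10, input=4, coupler=8, output=9
sorted: s=4 (shortest), l=10 (longest), p+q=17
s + l = 14 vs p + q = 17
s + l < p + q (Grashof) with shortest = input link → crank-rocker

crank-rocker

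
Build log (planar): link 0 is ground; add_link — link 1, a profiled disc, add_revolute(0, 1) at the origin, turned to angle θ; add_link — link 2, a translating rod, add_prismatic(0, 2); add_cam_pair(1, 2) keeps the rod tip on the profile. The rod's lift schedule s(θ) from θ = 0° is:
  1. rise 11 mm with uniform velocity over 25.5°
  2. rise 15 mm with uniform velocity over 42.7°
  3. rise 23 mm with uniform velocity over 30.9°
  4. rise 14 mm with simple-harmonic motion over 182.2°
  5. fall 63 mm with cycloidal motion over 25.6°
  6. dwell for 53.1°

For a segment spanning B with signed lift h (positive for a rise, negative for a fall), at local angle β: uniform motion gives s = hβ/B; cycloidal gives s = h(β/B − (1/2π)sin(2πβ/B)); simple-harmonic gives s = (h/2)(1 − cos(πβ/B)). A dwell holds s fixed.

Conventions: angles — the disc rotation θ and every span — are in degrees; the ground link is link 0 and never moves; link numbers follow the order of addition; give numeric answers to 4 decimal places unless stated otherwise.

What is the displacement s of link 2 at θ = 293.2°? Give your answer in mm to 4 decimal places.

seg 1 [0°–25.5°] uniform, h=11: full span → s += 11 → s = 11.0000
seg 2 [25.5°–68.2°] uniform, h=15: full span → s += 15 → s = 26.0000
seg 3 [68.2°–99.1°] uniform, h=23: full span → s += 23 → s = 49.0000
seg 4 [99.1°–281.3°] simple-harmonic, h=14: full span → s += 14 → s = 63.0000
seg 5 [281.3°–306.9°] cycloidal, h=-63: θ=293.2° here. β=11.9, B=25.6. -63·(0.4648 − sin(2π·0.4648)/(2π)) = -27.0883 → s = 35.9117

35.9117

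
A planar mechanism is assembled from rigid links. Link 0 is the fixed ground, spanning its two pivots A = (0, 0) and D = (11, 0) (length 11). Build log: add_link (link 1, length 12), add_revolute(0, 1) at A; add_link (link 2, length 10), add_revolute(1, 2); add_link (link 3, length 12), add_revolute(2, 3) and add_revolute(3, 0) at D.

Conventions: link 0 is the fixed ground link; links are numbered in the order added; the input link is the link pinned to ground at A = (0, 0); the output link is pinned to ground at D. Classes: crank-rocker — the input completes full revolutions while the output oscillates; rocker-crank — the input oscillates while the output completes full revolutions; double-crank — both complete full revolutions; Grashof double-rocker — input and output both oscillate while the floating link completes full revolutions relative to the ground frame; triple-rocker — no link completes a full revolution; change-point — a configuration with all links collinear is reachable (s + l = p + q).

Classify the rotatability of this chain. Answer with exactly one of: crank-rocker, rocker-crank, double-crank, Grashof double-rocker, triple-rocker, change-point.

lengths: ground=11, input=12, coupler=10, output=12
sorted: s=10 (shortest), l=12 (longest), p+q=23
s + l = 22 vs p + q = 23
s + l < p + q (Grashof) with shortest = coupler link → Grashof double-rocker

Grashof double-rocker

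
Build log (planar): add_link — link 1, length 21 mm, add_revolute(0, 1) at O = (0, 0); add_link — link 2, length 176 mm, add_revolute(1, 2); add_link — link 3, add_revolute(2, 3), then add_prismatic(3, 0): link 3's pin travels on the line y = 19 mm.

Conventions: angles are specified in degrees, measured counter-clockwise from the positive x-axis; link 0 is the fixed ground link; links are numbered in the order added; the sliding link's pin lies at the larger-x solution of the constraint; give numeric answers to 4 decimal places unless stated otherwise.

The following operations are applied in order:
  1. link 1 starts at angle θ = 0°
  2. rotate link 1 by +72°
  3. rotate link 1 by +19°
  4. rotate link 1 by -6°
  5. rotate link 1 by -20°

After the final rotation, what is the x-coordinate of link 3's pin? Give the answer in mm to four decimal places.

geometry: r = 21 mm, L = 176 mm, e = 19 mm; θ starts at 0°
rotate link 1 by +72°: θ ← 0° +72° = 72°
rotate link 1 by +19°: θ ← 72° +19° = 91°
rotate link 1 by -6°: θ ← 91° -6° = 85°
rotate link 1 by -20°: θ ← 85° -20° = 65°
crank pin P = (r cos θ, r sin θ) = (8.874983, 19.032464)
h = r sin θ − e = 19.032464 − 19 = 0.032464
x = r cos θ + √(L² − h²) = 8.874983 + 175.999997 = 184.874981

184.8750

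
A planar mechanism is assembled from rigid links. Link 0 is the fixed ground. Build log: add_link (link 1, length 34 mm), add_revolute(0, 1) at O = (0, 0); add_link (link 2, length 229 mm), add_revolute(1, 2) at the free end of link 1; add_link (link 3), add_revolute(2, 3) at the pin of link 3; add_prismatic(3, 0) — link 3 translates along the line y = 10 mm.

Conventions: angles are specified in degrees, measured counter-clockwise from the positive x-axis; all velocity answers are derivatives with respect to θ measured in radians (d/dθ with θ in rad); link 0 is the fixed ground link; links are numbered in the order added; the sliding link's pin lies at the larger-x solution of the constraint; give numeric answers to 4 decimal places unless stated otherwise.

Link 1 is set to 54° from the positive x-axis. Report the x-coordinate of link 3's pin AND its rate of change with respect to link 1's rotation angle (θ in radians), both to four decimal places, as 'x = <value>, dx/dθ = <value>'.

geometry: r = 34 mm, L = 229 mm, e = 10 mm
crank pin P = (r cos θ, r sin θ) = (19.984699, 27.506578)
h = r sin θ − e = 27.506578 − 10 = 17.506578
x = r cos θ + √(L² − h²) = 19.984699 + 228.329849 = 248.314547
dx/dθ = −r sin θ − h·r cos θ/√(L² − h²) (θ in radians; h = 17.506578) = -29.038851

x = 248.3145, dx/dθ = -29.0389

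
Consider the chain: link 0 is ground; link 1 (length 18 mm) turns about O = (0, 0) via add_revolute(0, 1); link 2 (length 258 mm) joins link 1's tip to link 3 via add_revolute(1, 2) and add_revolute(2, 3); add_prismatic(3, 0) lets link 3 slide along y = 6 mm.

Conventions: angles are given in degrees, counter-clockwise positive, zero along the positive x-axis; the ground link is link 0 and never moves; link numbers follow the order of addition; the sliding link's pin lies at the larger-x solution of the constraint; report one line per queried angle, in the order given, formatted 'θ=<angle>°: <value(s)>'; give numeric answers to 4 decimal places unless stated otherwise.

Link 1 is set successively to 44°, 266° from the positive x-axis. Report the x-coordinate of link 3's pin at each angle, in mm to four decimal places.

geometry: r = 18 mm, L = 258 mm, e = 6 mm
θ=44°: crank pin P = (r cos θ, r sin θ) = (12.948116, 12.503851)
θ=44°: h = r sin θ − e = 12.503851 − 6 = 6.503851
θ=44°: x = r cos θ + √(L² − h²) = 12.948116 + 257.918010 = 270.866126
θ=266°: crank pin P = (r cos θ, r sin θ) = (-1.255617, -17.956153)
θ=266°: h = r sin θ − e = -17.956153 − 6 = -23.956153
θ=266°: x = r cos θ + √(L² − h²) = -1.255617 + 256.885388 = 255.629772

θ=44°: 270.8661
θ=266°: 255.6298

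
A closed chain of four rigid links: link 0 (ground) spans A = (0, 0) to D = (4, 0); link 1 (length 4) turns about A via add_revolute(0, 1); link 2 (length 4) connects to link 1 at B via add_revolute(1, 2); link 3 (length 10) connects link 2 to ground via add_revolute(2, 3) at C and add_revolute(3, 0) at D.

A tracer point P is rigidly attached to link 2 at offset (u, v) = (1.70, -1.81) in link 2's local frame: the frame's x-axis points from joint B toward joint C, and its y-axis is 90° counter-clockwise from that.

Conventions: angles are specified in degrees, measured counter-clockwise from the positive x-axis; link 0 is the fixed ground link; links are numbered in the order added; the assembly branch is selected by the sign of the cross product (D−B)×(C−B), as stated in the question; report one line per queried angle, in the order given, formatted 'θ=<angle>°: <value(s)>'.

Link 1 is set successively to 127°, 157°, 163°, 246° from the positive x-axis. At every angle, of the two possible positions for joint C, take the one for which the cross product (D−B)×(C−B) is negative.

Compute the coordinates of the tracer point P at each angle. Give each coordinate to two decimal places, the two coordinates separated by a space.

A=(0,0), D=(4.00,0)
θ=127°: B = A + 4.00·(cos127°, sin127°) = (-2.4073, 3.1945)
θ=127°: |BD| = 7.1595
θ=127°: circle(B,4.00) ∩ circle(D,10.00): a=-2.2866, h=3.2820
θ=127°:   candidates: C₊=(-2.9892,7.1520) cross=23.497; C₋=(-5.9180,1.2777) cross=-23.497
θ=127°:   branch - wants cross < 0 → take C=(-5.9180,1.2777) (cross=-23.497)
θ=127°: ex = (C−B)/|BC| = (-0.8777,-0.4792); ey = (0.4792,-0.8777)
θ=127°: P = B + 1.70·ex + -1.81·ey = (-4.7667,3.9685)
θ=157°: B = A + 4.00·(cos157°, sin157°) = (-3.6820, 1.5629)
θ=157°: |BD| = 7.8394
θ=157°: circle(B,4.00) ∩ circle(D,10.00): a=-1.4379, h=3.7326
θ=157°:   candidates: C₊=(-4.3468,5.5073) cross=29.262; C₋=(-5.8352,-1.8081) cross=-29.262
θ=157°:   branch - wants cross < 0 → take C=(-5.8352,-1.8081) (cross=-29.262)
θ=157°: ex = (C−B)/|BC| = (-0.5383,-0.8428); ey = (0.8428,-0.5383)
θ=157°: P = B + 1.70·ex + -1.81·ey = (-6.1225,1.1045)
θ=163°: B = A + 4.00·(cos163°, sin163°) = (-3.8252, 1.1695)
θ=163°: |BD| = 7.9121
θ=163°: circle(B,4.00) ∩ circle(D,10.00): a=-1.3522, h=3.7645
θ=163°:   candidates: C₊=(-4.6062,5.0925) cross=29.785; C₋=(-5.7190,-2.3538) cross=-29.785
θ=163°:   branch - wants cross < 0 → take C=(-5.7190,-2.3538) (cross=-29.785)
θ=163°: ex = (C−B)/|BC| = (-0.4735,-0.8808); ey = (0.8808,-0.4735)
θ=163°: P = B + 1.70·ex + -1.81·ey = (-6.2244,0.5290)
θ=246°: B = A + 4.00·(cos246°, sin246°) = (-1.6269, -3.6542)
θ=246°: |BD| = 6.7094
θ=246°: circle(B,4.00) ∩ circle(D,10.00): a=-2.9052, h=2.7495
θ=246°:   candidates: C₊=(-5.5610,-2.9306) cross=18.447; C₋=(-2.5660,-7.5424) cross=-18.447
θ=246°:   branch - wants cross < 0 → take C=(-2.5660,-7.5424) (cross=-18.447)
θ=246°: ex = (C−B)/|BC| = (-0.2348,-0.9721); ey = (0.9721,-0.2348)
θ=246°: P = B + 1.70·ex + -1.81·ey = (-3.7855,-4.8818)

θ=127°: -4.77 3.97
θ=157°: -6.12 1.10
θ=163°: -6.22 0.53
θ=246°: -3.79 -4.88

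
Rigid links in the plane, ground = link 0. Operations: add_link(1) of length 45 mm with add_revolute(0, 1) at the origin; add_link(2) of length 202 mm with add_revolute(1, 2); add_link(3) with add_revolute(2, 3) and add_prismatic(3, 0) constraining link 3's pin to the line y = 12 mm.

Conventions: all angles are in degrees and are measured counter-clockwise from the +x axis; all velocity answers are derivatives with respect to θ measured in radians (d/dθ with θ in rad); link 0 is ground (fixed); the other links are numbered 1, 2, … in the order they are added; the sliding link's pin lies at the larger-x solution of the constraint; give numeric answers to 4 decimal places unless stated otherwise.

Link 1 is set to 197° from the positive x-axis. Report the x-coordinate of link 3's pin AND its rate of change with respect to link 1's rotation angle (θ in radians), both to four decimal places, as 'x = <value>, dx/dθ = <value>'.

geometry: r = 45 mm, L = 202 mm, e = 12 mm
crank pin P = (r cos θ, r sin θ) = (-43.033714, -13.156727)
h = r sin θ − e = -13.156727 − 12 = -25.156727
x = r cos θ + √(L² − h²) = -43.033714 + 200.427391 = 157.393677
dx/dθ = −r sin θ − h·r cos θ/√(L² − h²) (θ in radians; h = -25.156727) = 7.755332

x = 157.3937, dx/dθ = 7.7553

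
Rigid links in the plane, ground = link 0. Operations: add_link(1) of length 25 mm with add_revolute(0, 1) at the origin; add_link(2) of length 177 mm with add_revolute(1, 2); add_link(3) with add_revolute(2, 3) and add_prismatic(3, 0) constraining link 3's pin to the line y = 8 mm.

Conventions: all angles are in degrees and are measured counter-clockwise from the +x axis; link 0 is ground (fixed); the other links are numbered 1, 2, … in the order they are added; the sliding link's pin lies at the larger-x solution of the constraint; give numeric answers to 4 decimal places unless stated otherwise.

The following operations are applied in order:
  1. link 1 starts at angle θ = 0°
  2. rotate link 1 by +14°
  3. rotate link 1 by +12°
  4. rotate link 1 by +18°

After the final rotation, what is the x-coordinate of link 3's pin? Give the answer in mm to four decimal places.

geometry: r = 25 mm, L = 177 mm, e = 8 mm; θ starts at 0°
rotate link 1 by +14°: θ ← 0° +14° = 14°
rotate link 1 by +12°: θ ← 14° +12° = 26°
rotate link 1 by +18°: θ ← 26° +18° = 44°
crank pin P = (r cos θ, r sin θ) = (17.983495, 17.366459)
h = r sin θ − e = 17.366459 − 8 = 9.366459
x = r cos θ + √(L² − h²) = 17.983495 + 176.752000 = 194.735495

194.7355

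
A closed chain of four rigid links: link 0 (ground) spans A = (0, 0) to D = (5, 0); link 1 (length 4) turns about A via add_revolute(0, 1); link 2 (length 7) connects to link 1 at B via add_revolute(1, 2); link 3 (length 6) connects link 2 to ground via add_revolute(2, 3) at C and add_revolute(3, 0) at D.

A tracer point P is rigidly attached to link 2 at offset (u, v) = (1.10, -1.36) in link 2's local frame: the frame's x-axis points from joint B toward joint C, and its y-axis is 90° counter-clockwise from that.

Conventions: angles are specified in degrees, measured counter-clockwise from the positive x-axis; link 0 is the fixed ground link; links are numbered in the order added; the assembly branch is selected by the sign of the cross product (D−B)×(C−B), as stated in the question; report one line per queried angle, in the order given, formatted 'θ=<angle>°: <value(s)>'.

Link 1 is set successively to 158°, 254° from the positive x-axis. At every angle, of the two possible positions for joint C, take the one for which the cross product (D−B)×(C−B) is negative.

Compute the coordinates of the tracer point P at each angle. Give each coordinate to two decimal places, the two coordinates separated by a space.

A=(0,0), D=(5.00,0)
θ=158°: B = A + 4.00·(cos158°, sin158°) = (-3.7087, 1.4984)
θ=158°: |BD| = 8.8367
θ=158°: circle(B,7.00) ∩ circle(D,6.00): a=5.1539, h=4.7368
θ=158°:   candidates: C₊=(2.1738,5.2927) cross=41.858; C₋=(0.5673,-4.0437) cross=-41.858
θ=158°:   branch - wants cross < 0 → take C=(0.5673,-4.0437) (cross=-41.858)
θ=158°: ex = (C−B)/|BC| = (0.6109,-0.7917); ey = (0.7917,0.6109)
θ=158°: P = B + 1.10·ex + -1.36·ey = (-4.1135,-0.2033)
θ=254°: B = A + 4.00·(cos254°, sin254°) = (-1.1025, -3.8450)
θ=254°: |BD| = 7.2129
θ=254°: circle(B,7.00) ∩ circle(D,6.00): a=4.5076, h=5.3555
θ=254°:   candidates: C₊=(-0.1438,3.0890) cross=38.629; C₋=(5.5661,-5.9732) cross=-38.629
θ=254°:   branch - wants cross < 0 → take C=(5.5661,-5.9732) (cross=-38.629)
θ=254°: ex = (C−B)/|BC| = (0.9527,-0.3040); ey = (0.3040,0.9527)
θ=254°: P = B + 1.10·ex + -1.36·ey = (-0.4681,-5.4751)

θ=158°: -4.11 -0.20
θ=254°: -0.47 -5.48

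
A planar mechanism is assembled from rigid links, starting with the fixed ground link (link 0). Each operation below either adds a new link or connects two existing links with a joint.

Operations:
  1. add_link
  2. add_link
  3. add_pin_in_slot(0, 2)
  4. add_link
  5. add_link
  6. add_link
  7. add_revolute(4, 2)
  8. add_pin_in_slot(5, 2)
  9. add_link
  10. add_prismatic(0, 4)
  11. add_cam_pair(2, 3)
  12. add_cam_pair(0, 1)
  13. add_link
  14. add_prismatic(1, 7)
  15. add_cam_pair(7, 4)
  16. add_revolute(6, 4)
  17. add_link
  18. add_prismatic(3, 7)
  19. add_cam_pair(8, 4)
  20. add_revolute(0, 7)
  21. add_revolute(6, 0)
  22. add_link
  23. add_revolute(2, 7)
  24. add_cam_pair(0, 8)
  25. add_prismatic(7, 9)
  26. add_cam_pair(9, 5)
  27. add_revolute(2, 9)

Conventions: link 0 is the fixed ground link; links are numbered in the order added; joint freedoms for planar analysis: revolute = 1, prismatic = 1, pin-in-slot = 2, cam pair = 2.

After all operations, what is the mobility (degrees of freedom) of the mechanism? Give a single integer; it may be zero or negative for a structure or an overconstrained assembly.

link 0 = ground. State L|J1|J2 = 1|0|0
+link1  2|0|0
+link2  3|0|0
PS(0,2) f=2→J2  3|0|1
+link3  4|0|1
+link4  5|0|1
+link5  6|0|1
R(4,2) f=1→J1  6|1|1
PS(5,2) f=2→J2  6|1|2
+link6  7|1|2
P(0,4) f=1→J1  7|2|2
C(2,3) f=2→J2  7|2|3
C(0,1) f=2→J2  7|2|4
+link7  8|2|4
P(1,7) f=1→J1  8|3|4
C(7,4) f=2→J2  8|3|5
R(6,4) f=1→J1  8|4|5
+link8  9|4|5
P(3,7) f=1→J1  9|5|5
C(8,4) f=2→J2  9|5|6
R(0,7) f=1→J1  9|6|6
R(6,0) f=1→J1  9|7|6
+link9  10|7|6
R(2,7) f=1→J1  10|8|6
C(0,8) f=2→J2  10|8|7
P(7,9) f=1→J1  10|9|7
C(9,5) f=2→J2  10|9|8
R(2,9) f=1→J1  10|10|8
M = 3(10−1)−2·10−8 = 27−20−8 = -1

M = -1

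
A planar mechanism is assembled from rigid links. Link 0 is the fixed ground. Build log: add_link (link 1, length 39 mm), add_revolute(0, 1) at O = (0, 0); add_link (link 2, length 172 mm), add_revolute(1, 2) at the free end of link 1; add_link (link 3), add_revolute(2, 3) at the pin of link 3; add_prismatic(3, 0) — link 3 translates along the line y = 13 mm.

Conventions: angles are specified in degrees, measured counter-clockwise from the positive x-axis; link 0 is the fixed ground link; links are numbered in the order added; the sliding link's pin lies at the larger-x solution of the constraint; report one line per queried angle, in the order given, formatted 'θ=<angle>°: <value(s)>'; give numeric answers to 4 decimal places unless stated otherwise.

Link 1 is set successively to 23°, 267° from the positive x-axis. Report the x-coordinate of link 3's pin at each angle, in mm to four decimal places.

geometry: r = 39 mm, L = 172 mm, e = 13 mm
θ=23°: crank pin P = (r cos θ, r sin θ) = (35.899689, 15.238514)
θ=23°: h = r sin θ − e = 15.238514 − 13 = 2.238514
θ=23°: x = r cos θ + √(L² − h²) = 35.899689 + 171.985433 = 207.885122
θ=267°: crank pin P = (r cos θ, r sin θ) = (-2.041102, -38.946552)
θ=267°: h = r sin θ − e = -38.946552 − 13 = -51.946552
θ=267°: x = r cos θ + √(L² − h²) = -2.041102 + 163.968155 = 161.927052

θ=23°: 207.8851
θ=267°: 161.9271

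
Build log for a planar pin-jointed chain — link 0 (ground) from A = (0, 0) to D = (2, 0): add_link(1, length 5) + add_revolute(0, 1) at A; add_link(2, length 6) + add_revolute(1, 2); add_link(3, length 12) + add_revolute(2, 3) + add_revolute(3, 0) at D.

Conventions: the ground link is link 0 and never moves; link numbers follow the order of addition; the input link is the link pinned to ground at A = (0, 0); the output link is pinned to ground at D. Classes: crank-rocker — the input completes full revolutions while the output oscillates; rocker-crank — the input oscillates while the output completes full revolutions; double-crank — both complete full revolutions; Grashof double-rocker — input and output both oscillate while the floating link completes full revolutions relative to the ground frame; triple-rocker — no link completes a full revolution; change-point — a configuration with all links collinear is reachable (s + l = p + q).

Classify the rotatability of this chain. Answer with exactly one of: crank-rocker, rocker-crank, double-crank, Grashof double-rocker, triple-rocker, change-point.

lengths: ground=2, input=5, coupler=6, output=12
sorted: s=2 (shortest), l=12 (longest), p+q=11
s + l = 14 vs p + q = 11
s + l > p + q → non-Grashof → no link fully rotates → triple-rocker

triple-rocker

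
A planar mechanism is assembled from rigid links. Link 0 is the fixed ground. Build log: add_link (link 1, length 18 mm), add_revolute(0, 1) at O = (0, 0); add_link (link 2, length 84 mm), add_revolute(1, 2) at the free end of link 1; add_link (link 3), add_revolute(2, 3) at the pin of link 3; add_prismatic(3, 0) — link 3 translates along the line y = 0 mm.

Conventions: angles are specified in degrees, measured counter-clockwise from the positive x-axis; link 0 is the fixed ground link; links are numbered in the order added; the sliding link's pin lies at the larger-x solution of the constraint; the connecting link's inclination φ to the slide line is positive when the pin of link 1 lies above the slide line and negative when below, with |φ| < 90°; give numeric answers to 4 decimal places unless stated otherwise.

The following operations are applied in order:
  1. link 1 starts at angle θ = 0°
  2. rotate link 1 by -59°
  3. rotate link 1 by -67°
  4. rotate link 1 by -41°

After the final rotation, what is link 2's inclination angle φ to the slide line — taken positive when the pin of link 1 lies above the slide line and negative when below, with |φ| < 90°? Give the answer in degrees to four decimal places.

geometry: r = 18 mm, L = 84 mm, e = 0 mm; θ starts at 0°
rotate link 1 by -59°: θ ← 0° -59° = -59°
rotate link 1 by -67°: θ ← -59° -67° = -126°
rotate link 1 by -41°: θ ← -126° -41° = -167°
h = r sin θ − e = -4.049119 − 0 = -4.049119
sin φ = h / L = -4.049119 / 84 = -0.04820380
φ = arcsin(-0.04820380) = -2.762945°

-2.7629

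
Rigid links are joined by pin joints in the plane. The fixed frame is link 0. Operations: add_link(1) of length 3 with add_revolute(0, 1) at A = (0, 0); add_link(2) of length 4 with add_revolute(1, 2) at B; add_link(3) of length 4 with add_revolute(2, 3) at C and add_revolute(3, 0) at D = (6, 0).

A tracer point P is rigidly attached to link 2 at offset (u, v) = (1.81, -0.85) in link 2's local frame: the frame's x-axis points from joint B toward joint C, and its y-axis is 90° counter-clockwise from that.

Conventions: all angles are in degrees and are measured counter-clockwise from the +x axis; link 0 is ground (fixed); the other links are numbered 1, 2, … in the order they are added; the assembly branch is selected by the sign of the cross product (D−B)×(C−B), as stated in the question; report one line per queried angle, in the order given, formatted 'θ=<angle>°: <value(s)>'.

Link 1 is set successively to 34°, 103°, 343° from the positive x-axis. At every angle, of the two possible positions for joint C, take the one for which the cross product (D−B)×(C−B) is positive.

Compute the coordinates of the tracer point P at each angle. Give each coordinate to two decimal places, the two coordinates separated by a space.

A=(0,0), D=(6.00,0)
θ=34°: B = A + 3.00·(cos34°, sin34°) = (2.4871, 1.6776)
θ=34°: |BD| = 3.8929
θ=34°: circle(B,4.00) ∩ circle(D,4.00): a=1.9464, h=3.4945
θ=34°:   candidates: C₊=(5.7494,3.9921) cross=13.604; C₋=(2.7377,-2.3146) cross=-13.604
θ=34°:   branch + wants cross > 0 → take C=(5.7494,3.9921) (cross=13.604)
θ=34°: ex = (C−B)/|BC| = (0.8156,0.5786); ey = (-0.5786,0.8156)
θ=34°: P = B + 1.81·ex + -0.85·ey = (4.4552,2.0317)
θ=103°: B = A + 3.00·(cos103°, sin103°) = (-0.6749, 2.9231)
θ=103°: |BD| = 7.2869
θ=103°: circle(B,4.00) ∩ circle(D,4.00): a=3.6434, h=1.6509
θ=103°:   candidates: C₊=(3.3248,2.9738) cross=12.030; C₋=(2.0003,-0.0507) cross=-12.030
θ=103°:   branch + wants cross > 0 → take C=(3.3248,2.9738) (cross=12.030)
θ=103°: ex = (C−B)/|BC| = (0.9999,0.0127); ey = (-0.0127,0.9999)
θ=103°: P = B + 1.81·ex + -0.85·ey = (1.1458,2.0961)
θ=343°: B = A + 3.00·(cos343°, sin343°) = (2.8689, -0.8771)
θ=343°: |BD| = 3.2516
θ=343°: circle(B,4.00) ∩ circle(D,4.00): a=1.6258, h=3.6547
θ=343°:   candidates: C₊=(3.4486,3.0807) cross=11.884; C₋=(5.4203,-3.9578) cross=-11.884
θ=343°:   branch + wants cross > 0 → take C=(3.4486,3.0807) (cross=11.884)
θ=343°: ex = (C−B)/|BC| = (0.1449,0.9894); ey = (-0.9894,0.1449)
θ=343°: P = B + 1.81·ex + -0.85·ey = (3.9723,0.7906)

θ=34°: 4.46 2.03
θ=103°: 1.15 2.10
θ=343°: 3.97 0.79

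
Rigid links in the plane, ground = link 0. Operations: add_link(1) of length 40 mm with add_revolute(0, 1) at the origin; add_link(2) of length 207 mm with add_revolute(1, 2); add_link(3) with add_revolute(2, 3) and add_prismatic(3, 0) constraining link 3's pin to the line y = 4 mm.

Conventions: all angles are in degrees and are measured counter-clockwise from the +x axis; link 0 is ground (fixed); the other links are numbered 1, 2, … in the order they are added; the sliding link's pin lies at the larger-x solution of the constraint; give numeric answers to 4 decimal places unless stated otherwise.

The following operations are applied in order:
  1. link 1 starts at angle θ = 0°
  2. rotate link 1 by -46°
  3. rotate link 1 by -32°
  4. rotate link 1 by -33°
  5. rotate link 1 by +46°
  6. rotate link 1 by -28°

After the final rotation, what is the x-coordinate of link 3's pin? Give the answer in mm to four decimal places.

geometry: r = 40 mm, L = 207 mm, e = 4 mm; θ starts at 0°
rotate link 1 by -46°: θ ← 0° -46° = -46°
rotate link 1 by -32°: θ ← -46° -32° = -78°
rotate link 1 by -33°: θ ← -78° -33° = -111°
rotate link 1 by +46°: θ ← -111° +46° = -65°
rotate link 1 by -28°: θ ← -65° -28° = -93°
crank pin P = (r cos θ, r sin θ) = (-2.093438, -39.945181)
h = r sin θ − e = -39.945181 − 4 = -43.945181
x = r cos θ + √(L² − h²) = -2.093438 + 202.281539 = 200.188101

200.1881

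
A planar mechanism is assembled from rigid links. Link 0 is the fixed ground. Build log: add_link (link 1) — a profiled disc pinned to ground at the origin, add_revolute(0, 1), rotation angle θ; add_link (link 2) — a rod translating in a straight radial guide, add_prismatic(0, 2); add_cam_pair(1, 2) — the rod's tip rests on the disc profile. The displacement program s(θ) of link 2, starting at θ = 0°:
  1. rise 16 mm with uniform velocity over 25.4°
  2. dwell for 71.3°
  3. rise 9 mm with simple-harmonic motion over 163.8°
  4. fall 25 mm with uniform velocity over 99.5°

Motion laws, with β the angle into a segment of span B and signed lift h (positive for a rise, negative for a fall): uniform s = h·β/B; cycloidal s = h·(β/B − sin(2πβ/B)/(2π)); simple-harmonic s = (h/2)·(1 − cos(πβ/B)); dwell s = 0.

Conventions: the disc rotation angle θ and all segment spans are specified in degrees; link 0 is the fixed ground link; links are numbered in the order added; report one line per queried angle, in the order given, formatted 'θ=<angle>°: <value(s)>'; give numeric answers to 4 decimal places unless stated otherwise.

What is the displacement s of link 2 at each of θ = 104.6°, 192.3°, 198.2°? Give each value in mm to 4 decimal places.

seg 1 [0°–25.4°] uniform, h=16: full span → s += 16 → s = 16.0000
seg 2 [25.4°–96.7°] dwell: s stays 16.0000
seg 3 [96.7°–260.5°] simple-harmonic, h=9: θ=104.6° here. β=7.9, B=163.8. 9/2·(1 − cos(π·0.0482)) = 0.0516 → s = 16.0516
seg 3 [96.7°–260.5°] simple-harmonic, h=9: θ=192.3° here. β=95.6, B=163.8. 9/2·(1 − cos(π·0.5836)) = 5.6689 → s = 21.6689
seg 3 [96.7°–260.5°] simple-harmonic, h=9: θ=198.2° here. β=101.5, B=163.8. 9/2·(1 − cos(π·0.6197)) = 6.1521 → s = 22.1521

θ=104.6°: 16.0516
θ=192.3°: 21.6689
θ=198.2°: 22.1521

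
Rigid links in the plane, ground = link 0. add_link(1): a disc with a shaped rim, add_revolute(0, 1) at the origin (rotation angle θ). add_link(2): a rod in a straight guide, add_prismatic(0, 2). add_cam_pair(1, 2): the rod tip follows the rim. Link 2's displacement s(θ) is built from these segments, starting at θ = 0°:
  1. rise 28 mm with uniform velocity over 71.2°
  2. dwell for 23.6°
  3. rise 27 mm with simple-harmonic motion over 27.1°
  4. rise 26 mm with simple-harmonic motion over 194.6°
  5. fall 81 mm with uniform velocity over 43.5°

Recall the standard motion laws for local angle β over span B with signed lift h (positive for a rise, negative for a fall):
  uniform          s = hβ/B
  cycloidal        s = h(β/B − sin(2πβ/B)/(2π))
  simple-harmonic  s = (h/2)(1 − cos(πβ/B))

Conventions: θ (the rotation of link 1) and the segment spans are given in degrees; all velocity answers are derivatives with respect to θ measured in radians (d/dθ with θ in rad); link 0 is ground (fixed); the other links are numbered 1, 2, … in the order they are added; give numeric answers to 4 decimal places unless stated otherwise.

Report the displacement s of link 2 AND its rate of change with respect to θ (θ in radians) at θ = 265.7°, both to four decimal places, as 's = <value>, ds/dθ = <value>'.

segment 1 (0° to 71.2°, uniform, h = 28) is passed completely: s = 0.0000 + (28) = 28.0000
segment 2 (71.2° to 94.8°, dwell): s unchanged at 28.0000
segment 3 (94.8° to 121.9°, simple-harmonic, h = 27) is passed completely: s = 28.0000 + (27) = 55.0000
θ = 265.7° falls in segment 4 (121.9° to 316.5°, simple-harmonic, h = 26): β = 265.7 − 121.9 = 143.8°, B = 194.6°; Δs = 26/2·(1 − cos(π·0.7390)) = 21.8679; s = 55.0000 + 21.8679 = 76.8679
velocity in seg [121.9°–316.5°] (simple-harmonic), θ in radians: β = 143.8° = 2.5098 rad, B = 194.6° = 3.3964 rad; ds/dθ = (πh/(2B)) sin(πβ/B) = (π·26/(2·3.3964)) sin(π·0.7390) = 8.792666 mm/rad

s = 76.8679, ds/dθ = 8.7927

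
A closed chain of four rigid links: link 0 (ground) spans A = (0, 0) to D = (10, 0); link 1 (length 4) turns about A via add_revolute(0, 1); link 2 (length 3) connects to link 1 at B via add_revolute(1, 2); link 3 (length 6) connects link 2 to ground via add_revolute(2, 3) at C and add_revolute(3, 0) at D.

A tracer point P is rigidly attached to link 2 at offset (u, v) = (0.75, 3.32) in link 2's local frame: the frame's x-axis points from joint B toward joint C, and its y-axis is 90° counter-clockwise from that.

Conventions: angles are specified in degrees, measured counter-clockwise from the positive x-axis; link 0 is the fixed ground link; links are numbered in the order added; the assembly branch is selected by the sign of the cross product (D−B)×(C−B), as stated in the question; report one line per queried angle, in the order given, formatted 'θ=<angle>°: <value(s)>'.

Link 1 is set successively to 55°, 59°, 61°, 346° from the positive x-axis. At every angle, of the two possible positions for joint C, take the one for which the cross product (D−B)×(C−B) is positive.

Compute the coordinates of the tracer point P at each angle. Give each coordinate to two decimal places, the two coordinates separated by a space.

A=(0,0), D=(10.00,0)
θ=55°: B = A + 4.00·(cos55°, sin55°) = (2.2943, 3.2766)
θ=55°: |BD| = 8.3734
θ=55°: circle(B,3.00) ∩ circle(D,6.00): a=2.5745, h=1.5402
θ=55°:   candidates: C₊=(5.2662,3.6866) cross=12.897; C₋=(4.0608,0.8518) cross=-12.897
θ=55°:   branch + wants cross > 0 → take C=(5.2662,3.6866) (cross=12.897)
θ=55°: ex = (C−B)/|BC| = (0.9906,0.1367); ey = (-0.1367,0.9906)
θ=55°: P = B + 0.75·ex + 3.32·ey = (2.5836,6.6680)
θ=59°: B = A + 4.00·(cos59°, sin59°) = (2.0602, 3.4287)
θ=59°: |BD| = 8.6485
θ=59°: circle(B,3.00) ∩ circle(D,6.00): a=2.7633, h=1.1680
θ=59°:   candidates: C₊=(5.0601,3.4054) cross=10.101; C₋=(4.1340,1.2609) cross=-10.101
θ=59°:   branch + wants cross > 0 → take C=(5.0601,3.4054) (cross=10.101)
θ=59°: ex = (C−B)/|BC| = (1.0000,-0.0077); ey = (0.0077,1.0000)
θ=59°: P = B + 0.75·ex + 3.32·ey = (2.8358,6.7428)
θ=61°: B = A + 4.00·(cos61°, sin61°) = (1.9392, 3.4985)
θ=61°: |BD| = 8.7872
θ=61°: circle(B,3.00) ∩ circle(D,6.00): a=2.8573, h=0.9143
θ=61°:   candidates: C₊=(4.9243,3.1996) cross=8.034; C₋=(4.1963,1.5222) cross=-8.034
θ=61°:   branch + wants cross > 0 → take C=(4.9243,3.1996) (cross=8.034)
θ=61°: ex = (C−B)/|BC| = (0.9950,-0.0996); ey = (0.0996,0.9950)
θ=61°: P = B + 0.75·ex + 3.32·ey = (3.0163,6.7272)
θ=346°: B = A + 4.00·(cos346°, sin346°) = (3.8812, -0.9677)
θ=346°: |BD| = 6.1949
θ=346°: circle(B,3.00) ∩ circle(D,6.00): a=0.9182, h=2.8560
θ=346°:   candidates: C₊=(4.3420,1.9967) cross=17.693; C₋=(5.2343,-3.6452) cross=-17.693
θ=346°:   branch + wants cross > 0 → take C=(4.3420,1.9967) (cross=17.693)
θ=346°: ex = (C−B)/|BC| = (0.1536,0.9881); ey = (-0.9881,0.1536)
θ=346°: P = B + 0.75·ex + 3.32·ey = (0.7158,0.2834)

θ=55°: 2.58 6.67
θ=59°: 2.84 6.74
θ=61°: 3.02 6.73
θ=346°: 0.72 0.28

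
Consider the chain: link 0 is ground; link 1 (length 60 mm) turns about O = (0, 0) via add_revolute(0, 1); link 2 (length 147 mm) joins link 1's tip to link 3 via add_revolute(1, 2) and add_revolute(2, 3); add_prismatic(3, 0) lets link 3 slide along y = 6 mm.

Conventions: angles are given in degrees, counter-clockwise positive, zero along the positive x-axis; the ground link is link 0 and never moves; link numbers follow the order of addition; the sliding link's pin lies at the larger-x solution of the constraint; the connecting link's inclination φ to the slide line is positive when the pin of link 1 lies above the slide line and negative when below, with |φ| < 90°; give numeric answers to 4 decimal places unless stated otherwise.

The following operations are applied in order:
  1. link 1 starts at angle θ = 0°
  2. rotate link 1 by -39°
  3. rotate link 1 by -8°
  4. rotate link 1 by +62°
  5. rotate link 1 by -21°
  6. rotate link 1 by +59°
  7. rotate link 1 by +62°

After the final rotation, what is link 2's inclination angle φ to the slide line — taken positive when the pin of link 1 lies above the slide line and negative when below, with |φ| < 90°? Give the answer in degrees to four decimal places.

geometry: r = 60 mm, L = 147 mm, e = 6 mm; θ starts at 0°
rotate link 1 by -39°: θ ← 0° -39° = -39°
rotate link 1 by -8°: θ ← -39° -8° = -47°
rotate link 1 by +62°: θ ← -47° +62° = 15°
rotate link 1 by -21°: θ ← 15° -21° = -6°
rotate link 1 by +59°: θ ← -6° +59° = 53°
rotate link 1 by +62°: θ ← 53° +62° = 115°
h = r sin θ − e = 54.378467 − 6 = 48.378467
sin φ = h / L = 48.378467 / 147 = 0.32910522
φ = arcsin(0.32910522) = 19.214475°

19.2145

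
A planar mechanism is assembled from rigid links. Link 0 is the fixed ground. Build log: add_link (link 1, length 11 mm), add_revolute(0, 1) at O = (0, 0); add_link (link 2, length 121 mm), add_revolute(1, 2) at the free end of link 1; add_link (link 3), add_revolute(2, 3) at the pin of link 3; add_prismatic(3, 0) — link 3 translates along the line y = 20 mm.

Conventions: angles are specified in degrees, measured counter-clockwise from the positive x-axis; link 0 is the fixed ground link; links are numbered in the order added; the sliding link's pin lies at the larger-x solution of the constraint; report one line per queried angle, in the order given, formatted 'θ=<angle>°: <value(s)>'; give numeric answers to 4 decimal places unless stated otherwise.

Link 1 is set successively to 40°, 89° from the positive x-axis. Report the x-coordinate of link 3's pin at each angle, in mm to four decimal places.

geometry: r = 11 mm, L = 121 mm, e = 20 mm
θ=40°: crank pin P = (r cos θ, r sin θ) = (8.426489, 7.070664)
θ=40°: h = r sin θ − e = 7.070664 − 20 = -12.929336
θ=40°: x = r cos θ + √(L² − h²) = 8.426489 + 120.307241 = 128.733730
θ=89°: crank pin P = (r cos θ, r sin θ) = (0.191976, 10.998325)
θ=89°: h = r sin θ − e = 10.998325 − 20 = -9.001675
θ=89°: x = r cos θ + √(L² − h²) = 0.191976 + 120.664700 = 120.856677

θ=40°: 128.7337
θ=89°: 120.8567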